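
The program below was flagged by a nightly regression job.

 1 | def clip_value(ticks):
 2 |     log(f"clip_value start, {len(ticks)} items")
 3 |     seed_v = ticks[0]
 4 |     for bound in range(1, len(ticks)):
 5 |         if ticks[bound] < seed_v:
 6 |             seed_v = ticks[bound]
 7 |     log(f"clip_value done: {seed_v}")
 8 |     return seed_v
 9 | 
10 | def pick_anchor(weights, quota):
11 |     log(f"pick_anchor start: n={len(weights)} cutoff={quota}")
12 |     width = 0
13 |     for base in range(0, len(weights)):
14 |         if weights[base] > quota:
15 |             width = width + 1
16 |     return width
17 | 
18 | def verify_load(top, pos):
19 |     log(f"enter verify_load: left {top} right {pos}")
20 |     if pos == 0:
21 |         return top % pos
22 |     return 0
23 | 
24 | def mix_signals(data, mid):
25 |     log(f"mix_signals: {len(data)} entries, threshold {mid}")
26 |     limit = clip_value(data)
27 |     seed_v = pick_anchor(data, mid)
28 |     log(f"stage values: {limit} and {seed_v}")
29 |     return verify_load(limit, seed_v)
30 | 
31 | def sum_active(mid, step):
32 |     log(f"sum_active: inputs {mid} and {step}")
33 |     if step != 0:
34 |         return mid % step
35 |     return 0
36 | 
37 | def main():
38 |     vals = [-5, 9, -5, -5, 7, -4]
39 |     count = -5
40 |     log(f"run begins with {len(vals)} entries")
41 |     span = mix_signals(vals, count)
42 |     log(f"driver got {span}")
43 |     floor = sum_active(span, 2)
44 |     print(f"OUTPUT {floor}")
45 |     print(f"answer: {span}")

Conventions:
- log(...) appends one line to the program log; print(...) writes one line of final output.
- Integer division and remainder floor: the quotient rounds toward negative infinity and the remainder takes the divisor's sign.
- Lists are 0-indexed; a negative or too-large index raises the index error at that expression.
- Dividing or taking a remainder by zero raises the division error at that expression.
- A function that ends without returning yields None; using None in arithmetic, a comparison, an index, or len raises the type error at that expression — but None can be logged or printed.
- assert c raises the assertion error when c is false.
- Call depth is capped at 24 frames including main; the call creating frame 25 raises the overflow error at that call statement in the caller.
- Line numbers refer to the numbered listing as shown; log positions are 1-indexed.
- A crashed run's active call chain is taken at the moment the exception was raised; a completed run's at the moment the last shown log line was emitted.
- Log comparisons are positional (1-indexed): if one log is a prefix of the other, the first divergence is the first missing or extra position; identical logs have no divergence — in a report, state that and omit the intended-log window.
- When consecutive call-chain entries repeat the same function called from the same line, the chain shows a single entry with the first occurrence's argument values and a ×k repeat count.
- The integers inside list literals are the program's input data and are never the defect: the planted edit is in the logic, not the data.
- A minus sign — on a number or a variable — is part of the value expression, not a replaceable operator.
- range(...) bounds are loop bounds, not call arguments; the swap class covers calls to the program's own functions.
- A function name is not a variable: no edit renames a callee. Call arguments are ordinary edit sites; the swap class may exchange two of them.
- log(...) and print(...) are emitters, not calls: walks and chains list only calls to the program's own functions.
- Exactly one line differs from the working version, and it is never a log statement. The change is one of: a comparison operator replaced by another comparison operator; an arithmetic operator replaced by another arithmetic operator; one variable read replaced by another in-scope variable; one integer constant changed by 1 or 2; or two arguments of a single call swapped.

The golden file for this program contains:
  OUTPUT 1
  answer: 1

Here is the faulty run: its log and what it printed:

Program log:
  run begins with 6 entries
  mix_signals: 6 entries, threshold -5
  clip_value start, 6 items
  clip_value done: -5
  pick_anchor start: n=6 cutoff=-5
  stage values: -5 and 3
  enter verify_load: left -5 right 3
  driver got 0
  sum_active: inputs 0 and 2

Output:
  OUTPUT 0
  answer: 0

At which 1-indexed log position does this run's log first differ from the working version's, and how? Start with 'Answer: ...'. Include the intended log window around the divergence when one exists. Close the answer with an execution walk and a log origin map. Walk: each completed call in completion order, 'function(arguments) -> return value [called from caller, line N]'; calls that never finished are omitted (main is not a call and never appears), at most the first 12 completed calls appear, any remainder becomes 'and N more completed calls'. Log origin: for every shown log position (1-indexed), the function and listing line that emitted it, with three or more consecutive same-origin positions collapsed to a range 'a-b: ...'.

Answer: at position 8 the run shows 'driver got 0' where the working version logs 'driver got 1'.
Intended log window:
  6: stage values: -5 and 3
  7: enter verify_load: left -5 right 3
  8: driver got 1
  9: sum_active: inputs 1 and 2
Execution walk:
  clip_value([-5, 9, -5, -5, 7, -4]) -> -5  [called from mix_signals, line 26]
  pick_anchor([-5, 9, -5, -5, 7, -4], -5) -> 3  [called from mix_signals, line 27]
  verify_load(-5, 3) -> 0  [called from mix_signals, line 29]
  mix_signals([-5, 9, -5, -5, 7, -4], -5) -> 0  [called from main, line 41]
  sum_active(0, 2) -> 0  [called from main, line 43]
Log origin:
  1: emitted by main (line 40)
  2: emitted by mix_signals (line 25)
  3: emitted by clip_value (line 2)
  4: emitted by clip_value (line 7)
  5: emitted by pick_anchor (line 11)
  6: emitted by mix_signals (line 28)
  7: emitted by verify_load (line 19)
  8: emitted by main (line 42)
  9: emitted by sum_active (line 32)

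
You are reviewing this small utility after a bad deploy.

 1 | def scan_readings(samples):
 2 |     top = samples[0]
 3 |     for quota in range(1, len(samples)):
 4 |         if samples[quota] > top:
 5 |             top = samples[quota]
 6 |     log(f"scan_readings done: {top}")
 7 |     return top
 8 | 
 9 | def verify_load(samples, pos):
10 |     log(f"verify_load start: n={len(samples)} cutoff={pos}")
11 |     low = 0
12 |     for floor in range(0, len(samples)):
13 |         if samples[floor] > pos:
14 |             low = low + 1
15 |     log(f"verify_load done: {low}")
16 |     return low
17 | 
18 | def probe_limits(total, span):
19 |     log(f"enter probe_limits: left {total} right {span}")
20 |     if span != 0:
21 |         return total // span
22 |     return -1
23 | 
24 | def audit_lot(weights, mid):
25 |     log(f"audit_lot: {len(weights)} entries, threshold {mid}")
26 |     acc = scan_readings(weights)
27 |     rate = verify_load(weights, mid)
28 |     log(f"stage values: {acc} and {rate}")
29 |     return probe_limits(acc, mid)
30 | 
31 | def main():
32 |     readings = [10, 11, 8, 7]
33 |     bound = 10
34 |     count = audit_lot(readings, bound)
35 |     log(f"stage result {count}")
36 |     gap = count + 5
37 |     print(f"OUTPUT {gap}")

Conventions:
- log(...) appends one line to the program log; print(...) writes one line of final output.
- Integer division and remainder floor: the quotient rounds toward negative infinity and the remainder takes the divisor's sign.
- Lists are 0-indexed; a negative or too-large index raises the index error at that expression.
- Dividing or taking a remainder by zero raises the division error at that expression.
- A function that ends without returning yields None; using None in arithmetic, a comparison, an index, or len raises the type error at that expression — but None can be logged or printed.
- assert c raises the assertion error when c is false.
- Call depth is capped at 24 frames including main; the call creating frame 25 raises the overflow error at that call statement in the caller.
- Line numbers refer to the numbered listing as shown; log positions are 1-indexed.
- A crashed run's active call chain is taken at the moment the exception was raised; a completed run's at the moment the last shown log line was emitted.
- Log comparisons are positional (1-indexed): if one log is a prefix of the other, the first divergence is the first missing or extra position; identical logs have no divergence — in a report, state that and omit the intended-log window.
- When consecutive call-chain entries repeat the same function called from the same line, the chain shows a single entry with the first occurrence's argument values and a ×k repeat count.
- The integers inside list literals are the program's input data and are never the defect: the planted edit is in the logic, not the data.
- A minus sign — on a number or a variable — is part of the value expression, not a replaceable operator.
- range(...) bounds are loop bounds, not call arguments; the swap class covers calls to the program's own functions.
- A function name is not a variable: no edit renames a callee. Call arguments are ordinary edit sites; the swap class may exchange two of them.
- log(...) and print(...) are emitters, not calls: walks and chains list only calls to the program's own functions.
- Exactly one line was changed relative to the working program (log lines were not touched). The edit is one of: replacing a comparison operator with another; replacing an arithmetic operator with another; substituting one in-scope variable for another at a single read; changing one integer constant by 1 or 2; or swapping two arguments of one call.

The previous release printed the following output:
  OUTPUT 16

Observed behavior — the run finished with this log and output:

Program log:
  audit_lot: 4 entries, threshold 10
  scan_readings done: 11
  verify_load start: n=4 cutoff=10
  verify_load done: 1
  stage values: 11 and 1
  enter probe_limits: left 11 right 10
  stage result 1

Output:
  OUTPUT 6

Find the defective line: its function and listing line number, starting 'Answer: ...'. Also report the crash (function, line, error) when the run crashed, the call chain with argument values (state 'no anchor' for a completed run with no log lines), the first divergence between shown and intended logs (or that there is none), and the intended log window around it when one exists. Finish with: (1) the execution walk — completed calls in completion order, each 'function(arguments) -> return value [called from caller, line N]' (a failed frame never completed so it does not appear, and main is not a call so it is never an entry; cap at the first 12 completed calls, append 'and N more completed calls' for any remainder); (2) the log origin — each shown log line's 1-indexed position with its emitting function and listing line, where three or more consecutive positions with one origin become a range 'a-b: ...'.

Answer: the defect is in audit_lot at line 29.
Core observation: The log first diverges at position 6: the faulty run prints 'enter probe_limits: left 11 right 10' where the working version prints 'enter probe_limits: left 11 right 1'.
Call chain: main.
First divergence: position 6 — the shown line 'enter probe_limits: left 11 right 10' should read 'enter probe_limits: left 11 right 1'.
Intended log window:
  4: verify_load done: 1
  5: stage values: 11 and 1
  6: enter probe_limits: left 11 right 1
  7: stage result 11
Execution walk:
  scan_readings([10, 11, 8, 7]) -> 11  [called from audit_lot, line 26]
  verify_load([10, 11, 8, 7], 10) -> 1  [called from audit_lot, line 27]
  probe_limits(11, 10) -> 1  [called from audit_lot, line 29]
  audit_lot([10, 11, 8, 7], 10) -> 1  [called from main, line 34]
Log origins:
  1: from audit_lot, line 25
  2: from scan_readings, line 6
  3: from verify_load, line 10
  4: from verify_load, line 15
  5: from audit_lot, line 28
  6: from probe_limits, line 19
  7: from main, line 35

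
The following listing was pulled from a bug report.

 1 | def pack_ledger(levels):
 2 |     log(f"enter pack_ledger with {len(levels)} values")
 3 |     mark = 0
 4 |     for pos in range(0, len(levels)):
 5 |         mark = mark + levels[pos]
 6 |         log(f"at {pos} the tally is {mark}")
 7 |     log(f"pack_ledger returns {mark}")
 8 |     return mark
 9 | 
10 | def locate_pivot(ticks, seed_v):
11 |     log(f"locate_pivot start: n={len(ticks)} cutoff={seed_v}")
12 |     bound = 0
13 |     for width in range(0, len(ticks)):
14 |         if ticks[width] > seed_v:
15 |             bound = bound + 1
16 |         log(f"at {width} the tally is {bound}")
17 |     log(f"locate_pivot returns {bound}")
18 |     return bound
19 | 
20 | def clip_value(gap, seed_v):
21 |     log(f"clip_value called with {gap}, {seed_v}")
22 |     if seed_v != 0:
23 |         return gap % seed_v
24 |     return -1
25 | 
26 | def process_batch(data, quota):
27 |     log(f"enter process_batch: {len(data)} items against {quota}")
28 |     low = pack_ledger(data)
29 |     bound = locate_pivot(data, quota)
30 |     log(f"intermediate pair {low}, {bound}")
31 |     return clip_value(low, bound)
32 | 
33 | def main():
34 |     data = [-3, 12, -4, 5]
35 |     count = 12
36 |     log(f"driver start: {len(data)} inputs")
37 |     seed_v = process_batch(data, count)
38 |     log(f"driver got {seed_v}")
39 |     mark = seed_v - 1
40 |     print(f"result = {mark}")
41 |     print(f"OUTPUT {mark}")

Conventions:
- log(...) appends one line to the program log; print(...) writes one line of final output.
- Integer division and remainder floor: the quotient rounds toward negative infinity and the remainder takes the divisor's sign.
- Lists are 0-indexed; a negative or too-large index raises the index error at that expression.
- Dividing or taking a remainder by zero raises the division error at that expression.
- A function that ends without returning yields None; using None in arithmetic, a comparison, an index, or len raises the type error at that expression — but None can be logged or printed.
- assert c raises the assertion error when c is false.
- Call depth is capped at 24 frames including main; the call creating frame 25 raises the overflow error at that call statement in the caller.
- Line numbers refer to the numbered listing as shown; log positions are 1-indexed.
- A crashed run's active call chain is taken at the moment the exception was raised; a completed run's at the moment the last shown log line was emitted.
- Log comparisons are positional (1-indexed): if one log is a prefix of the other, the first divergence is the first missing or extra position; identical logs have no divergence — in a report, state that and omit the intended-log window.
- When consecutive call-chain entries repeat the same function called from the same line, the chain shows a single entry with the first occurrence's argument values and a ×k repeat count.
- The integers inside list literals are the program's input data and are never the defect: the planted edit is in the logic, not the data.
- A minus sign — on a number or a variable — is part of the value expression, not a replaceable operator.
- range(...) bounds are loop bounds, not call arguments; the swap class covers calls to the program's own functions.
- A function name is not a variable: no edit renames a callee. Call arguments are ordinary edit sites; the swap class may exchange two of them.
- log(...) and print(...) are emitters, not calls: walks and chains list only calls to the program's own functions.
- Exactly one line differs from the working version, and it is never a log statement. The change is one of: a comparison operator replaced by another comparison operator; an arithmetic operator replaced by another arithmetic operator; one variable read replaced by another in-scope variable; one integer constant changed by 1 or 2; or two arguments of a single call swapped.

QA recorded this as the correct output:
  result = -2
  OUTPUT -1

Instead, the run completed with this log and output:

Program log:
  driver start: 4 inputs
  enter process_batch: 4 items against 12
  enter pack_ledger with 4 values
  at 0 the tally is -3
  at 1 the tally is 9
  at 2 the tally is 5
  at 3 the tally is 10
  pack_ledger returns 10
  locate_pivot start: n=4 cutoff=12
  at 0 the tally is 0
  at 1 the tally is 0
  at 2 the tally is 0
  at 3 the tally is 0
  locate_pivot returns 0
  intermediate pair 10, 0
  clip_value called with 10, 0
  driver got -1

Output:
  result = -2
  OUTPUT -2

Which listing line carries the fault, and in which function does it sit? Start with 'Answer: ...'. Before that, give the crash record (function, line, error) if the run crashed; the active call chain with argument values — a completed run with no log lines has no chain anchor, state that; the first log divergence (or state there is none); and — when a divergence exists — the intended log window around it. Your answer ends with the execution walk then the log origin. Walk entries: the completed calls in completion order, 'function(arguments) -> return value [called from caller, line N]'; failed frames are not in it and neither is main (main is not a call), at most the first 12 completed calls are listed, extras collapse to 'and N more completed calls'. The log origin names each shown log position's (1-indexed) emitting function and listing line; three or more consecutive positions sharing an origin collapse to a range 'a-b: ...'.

Answer: the defect is in main at line 41.
Core observation: No log line changed; the fault shows up purely in the output.
Call chain: main.
First divergence: there is none — every log position agrees.
Execution walk:
  pack_ledger([-3, 12, -4, 5]) -> 10  [called from process_batch, line 28]
  locate_pivot([-3, 12, -4, 5], 12) -> 0  [called from process_batch, line 29]
  clip_value(10, 0) -> -1  [called from process_batch, line 31]
  process_batch([-3, 12, -4, 5], 12) -> -1  [called from main, line 37]
Log origins:
  1: logged in main at line 36
  2: logged in process_batch at line 27
  3: logged in pack_ledger at line 2
  4-7: logged in pack_ledger at line 6
  8: logged in pack_ledger at line 7
  9: logged in locate_pivot at line 11
  10-13: logged in locate_pivot at line 16
  14: logged in locate_pivot at line 17
  15: logged in process_batch at line 30
  16: logged in clip_value at line 21
  17: logged in main at line 38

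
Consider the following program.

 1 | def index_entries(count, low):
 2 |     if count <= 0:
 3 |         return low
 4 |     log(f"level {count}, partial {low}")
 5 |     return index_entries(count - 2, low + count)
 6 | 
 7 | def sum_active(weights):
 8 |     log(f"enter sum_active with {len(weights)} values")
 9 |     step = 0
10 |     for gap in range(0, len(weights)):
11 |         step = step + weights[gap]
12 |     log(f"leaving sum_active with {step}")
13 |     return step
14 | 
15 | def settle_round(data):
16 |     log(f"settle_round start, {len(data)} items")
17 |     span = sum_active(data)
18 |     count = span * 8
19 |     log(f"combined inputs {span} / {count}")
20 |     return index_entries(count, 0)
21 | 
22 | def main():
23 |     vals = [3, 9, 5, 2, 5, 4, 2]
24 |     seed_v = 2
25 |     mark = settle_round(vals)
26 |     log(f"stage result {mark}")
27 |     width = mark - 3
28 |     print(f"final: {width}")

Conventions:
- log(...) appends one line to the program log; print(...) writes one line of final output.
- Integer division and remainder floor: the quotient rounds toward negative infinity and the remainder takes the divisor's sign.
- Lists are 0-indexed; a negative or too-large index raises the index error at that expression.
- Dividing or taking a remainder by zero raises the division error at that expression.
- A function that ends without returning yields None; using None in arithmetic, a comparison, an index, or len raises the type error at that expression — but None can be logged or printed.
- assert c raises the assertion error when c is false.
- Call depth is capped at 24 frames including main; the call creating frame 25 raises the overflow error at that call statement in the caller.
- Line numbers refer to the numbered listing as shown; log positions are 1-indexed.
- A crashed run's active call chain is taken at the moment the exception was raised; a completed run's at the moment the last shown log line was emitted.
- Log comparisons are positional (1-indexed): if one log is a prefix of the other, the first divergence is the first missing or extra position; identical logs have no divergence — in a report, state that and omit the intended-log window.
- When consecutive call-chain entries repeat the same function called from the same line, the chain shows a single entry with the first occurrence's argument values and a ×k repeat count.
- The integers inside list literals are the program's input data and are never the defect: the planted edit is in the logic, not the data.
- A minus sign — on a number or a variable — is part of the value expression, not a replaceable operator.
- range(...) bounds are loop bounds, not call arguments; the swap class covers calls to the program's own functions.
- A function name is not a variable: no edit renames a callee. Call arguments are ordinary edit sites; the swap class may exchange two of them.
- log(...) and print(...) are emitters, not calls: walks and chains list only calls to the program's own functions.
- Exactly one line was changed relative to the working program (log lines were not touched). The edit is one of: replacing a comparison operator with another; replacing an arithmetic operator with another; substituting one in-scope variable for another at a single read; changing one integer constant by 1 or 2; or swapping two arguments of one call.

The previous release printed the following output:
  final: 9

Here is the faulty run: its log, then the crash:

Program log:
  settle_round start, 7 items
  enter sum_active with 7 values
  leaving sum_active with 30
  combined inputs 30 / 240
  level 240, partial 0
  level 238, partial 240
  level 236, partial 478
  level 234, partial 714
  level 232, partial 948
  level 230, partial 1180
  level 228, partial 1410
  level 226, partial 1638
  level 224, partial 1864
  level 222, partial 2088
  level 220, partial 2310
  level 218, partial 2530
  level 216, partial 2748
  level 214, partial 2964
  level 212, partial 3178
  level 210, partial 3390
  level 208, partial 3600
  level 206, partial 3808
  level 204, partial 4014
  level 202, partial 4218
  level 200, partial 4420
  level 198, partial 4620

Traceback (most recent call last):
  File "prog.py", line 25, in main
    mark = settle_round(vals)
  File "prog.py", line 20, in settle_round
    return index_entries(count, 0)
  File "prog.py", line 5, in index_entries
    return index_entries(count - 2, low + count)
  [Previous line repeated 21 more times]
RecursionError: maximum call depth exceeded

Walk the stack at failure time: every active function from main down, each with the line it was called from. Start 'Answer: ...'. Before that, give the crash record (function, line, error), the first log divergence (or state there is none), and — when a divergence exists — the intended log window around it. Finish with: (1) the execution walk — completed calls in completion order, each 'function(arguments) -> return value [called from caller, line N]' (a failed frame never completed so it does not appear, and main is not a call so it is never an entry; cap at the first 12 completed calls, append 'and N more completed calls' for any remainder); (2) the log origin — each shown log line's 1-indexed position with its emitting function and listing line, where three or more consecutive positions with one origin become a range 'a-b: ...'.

Answer: main -> settle_round (called at line 25) -> index_entries (called at line 20) -> index_entries (called at line 5) ×21.
Key observation: At log position 4 the runs split — shown 'combined inputs 30 / 240', but the working version logs 'combined inputs 30 / 6'.
Crash: index_entries, line 5, RecursionError.
First divergence: position 4 — shown 'combined inputs 30 / 240', intended 'combined inputs 30 / 6'.
Intended log window:
  2: enter sum_active with 7 values
  3: leaving sum_active with 30
  4: combined inputs 30 / 6
  5: level 6, partial 0
Execution walk:
  sum_active([3, 9, 5, 2, 5, 4, 2]) -> 30  [called from settle_round, line 17]
Log origin:
  1: emitted by settle_round (line 16)
  2: emitted by sum_active (line 8)
  3: emitted by sum_active (line 12)
  4: emitted by settle_round (line 19)
  5-26: emitted by index_entries (line 4)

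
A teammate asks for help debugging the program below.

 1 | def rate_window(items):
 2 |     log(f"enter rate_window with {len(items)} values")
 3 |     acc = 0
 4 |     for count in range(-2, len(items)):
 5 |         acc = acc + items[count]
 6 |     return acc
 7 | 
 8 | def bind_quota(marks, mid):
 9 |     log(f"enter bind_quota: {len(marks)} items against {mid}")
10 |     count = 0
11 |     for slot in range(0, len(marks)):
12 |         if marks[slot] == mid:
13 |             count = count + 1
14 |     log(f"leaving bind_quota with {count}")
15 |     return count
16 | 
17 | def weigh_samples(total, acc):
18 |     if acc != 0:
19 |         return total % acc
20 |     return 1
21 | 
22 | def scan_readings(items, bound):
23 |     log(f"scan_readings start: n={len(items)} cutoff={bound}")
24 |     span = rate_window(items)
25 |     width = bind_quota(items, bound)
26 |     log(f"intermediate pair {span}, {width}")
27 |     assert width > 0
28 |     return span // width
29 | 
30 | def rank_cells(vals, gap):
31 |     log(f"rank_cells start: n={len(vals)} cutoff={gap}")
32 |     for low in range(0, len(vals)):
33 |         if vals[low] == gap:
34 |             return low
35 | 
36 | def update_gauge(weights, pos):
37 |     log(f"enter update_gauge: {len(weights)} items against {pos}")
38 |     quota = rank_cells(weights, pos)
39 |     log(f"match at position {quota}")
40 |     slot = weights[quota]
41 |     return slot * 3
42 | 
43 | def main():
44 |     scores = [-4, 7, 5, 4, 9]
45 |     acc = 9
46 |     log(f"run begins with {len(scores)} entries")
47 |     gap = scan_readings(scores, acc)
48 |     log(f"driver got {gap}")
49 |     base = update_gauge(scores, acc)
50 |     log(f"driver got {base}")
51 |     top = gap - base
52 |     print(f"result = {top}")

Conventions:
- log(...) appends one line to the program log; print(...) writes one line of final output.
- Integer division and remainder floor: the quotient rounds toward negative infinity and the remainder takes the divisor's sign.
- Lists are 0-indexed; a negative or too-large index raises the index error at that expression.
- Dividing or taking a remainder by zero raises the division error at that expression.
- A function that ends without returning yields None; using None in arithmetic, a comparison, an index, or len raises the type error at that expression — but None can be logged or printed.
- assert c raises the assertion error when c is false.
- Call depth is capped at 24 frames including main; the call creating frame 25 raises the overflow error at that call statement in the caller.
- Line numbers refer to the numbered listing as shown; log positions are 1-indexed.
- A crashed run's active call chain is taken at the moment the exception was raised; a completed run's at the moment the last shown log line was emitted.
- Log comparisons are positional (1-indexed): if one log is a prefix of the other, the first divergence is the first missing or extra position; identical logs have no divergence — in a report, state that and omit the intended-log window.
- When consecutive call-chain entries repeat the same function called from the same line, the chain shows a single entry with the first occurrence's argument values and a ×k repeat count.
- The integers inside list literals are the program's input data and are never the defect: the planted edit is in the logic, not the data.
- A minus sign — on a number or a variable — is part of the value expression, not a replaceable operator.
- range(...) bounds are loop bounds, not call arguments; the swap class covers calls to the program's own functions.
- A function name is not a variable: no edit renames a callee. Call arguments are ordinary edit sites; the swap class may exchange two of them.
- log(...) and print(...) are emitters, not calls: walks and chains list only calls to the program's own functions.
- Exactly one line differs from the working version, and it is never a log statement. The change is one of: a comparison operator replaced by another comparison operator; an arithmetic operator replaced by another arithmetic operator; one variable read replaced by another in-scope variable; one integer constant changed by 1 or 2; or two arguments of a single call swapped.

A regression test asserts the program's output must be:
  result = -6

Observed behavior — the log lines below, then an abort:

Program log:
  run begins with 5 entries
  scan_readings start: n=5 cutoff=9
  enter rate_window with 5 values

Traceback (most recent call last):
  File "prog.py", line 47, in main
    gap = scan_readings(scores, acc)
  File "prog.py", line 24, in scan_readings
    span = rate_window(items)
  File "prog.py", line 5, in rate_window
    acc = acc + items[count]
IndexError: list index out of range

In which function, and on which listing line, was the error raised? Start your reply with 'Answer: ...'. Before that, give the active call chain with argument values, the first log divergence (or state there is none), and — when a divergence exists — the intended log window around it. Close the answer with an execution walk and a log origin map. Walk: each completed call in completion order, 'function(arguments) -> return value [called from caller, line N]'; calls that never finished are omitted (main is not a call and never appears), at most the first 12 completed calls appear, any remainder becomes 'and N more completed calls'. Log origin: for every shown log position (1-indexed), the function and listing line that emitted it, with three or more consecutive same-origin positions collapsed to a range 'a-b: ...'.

Answer: the error was raised in rate_window, line 5.
Key fact: The log ends early — 3 lines, where the working version next logs 'enter bind_quota: 5 items against 9'.
Call chain: main -> scan_readings([-4, 7, 5, 4, 9], 9) (called at line 47) -> rate_window([-4, 7, 5, 4, 9]) (called at line 24).
First divergence: position 4 — after 3 matching lines the faulty run goes silent; intended next line 'enter bind_quota: 5 items against 9'.
Intended log window:
  2: scan_readings start: n=5 cutoff=9
  3: enter rate_window with 5 values
  4: enter bind_quota: 5 items against 9
  5: leaving bind_quota with 1
Execution walk:
  (no call completed)
Origin of each log line:
  1: from main, line 46
  2: from scan_readings, line 23
  3: from rate_window, line 2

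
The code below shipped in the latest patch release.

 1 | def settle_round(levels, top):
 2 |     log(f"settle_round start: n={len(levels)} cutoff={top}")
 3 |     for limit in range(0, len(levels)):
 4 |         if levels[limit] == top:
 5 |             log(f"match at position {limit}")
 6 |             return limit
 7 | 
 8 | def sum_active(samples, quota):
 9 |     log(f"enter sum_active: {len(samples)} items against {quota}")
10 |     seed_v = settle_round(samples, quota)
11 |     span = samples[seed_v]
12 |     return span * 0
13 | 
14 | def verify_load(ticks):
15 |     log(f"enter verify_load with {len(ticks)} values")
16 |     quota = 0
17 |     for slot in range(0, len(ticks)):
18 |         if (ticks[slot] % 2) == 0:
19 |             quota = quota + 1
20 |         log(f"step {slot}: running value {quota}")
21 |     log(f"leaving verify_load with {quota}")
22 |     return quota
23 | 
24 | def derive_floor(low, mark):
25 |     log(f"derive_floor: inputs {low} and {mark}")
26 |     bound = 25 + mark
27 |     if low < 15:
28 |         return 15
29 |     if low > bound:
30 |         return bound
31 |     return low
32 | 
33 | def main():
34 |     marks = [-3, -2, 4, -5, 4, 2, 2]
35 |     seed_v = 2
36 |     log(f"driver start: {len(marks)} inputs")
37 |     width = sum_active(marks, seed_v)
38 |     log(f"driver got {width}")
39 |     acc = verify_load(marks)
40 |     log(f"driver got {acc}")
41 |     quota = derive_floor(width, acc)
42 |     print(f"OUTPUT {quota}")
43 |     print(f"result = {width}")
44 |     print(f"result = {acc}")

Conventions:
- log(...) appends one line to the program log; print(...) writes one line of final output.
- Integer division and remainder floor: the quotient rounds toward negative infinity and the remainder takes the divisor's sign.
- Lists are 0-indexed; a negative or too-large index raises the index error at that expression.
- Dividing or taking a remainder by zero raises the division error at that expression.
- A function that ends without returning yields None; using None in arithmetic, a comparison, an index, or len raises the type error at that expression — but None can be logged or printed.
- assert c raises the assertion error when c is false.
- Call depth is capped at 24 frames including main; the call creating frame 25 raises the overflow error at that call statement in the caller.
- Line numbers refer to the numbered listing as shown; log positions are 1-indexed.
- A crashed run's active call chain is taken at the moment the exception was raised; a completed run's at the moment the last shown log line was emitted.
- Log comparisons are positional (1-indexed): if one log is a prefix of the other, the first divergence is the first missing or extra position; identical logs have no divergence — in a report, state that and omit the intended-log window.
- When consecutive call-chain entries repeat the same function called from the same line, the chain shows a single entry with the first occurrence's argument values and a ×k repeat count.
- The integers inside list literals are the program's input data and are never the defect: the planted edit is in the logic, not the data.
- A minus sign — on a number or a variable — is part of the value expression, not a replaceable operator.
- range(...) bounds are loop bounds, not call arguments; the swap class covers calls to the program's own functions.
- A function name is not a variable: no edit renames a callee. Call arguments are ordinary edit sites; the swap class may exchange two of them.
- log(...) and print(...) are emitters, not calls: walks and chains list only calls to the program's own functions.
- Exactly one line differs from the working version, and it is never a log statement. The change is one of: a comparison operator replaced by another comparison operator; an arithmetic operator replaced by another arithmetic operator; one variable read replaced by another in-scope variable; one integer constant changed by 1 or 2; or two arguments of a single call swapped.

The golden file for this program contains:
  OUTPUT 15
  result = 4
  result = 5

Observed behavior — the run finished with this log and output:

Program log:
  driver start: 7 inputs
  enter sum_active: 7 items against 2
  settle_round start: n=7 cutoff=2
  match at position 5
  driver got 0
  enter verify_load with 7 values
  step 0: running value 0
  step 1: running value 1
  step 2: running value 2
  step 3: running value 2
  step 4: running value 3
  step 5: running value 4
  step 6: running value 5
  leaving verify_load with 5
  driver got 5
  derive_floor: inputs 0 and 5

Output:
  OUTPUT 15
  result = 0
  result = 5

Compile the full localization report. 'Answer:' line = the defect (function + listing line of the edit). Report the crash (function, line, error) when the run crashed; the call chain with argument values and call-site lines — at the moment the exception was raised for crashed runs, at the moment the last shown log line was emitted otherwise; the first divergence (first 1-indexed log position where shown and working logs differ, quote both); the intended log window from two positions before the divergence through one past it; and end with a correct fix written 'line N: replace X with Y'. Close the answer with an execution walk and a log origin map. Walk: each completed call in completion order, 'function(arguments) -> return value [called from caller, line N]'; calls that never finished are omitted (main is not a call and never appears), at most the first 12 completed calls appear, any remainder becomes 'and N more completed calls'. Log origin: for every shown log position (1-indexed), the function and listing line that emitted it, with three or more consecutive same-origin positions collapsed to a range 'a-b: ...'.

Answer: the defect is in sum_active at line 12.
Core observation: Log line 5 is where behavior first shows: 'driver got 0' appears instead of 'driver got 4'.
Call chain: main -> derive_floor(0, 5) (called at line 41).
First divergence: position 5; shown 'driver got 0' vs intended 'driver got 4'.
Intended log window:
  3: settle_round start: n=7 cutoff=2
  4: match at position 5
  5: driver got 4
  6: enter verify_load with 7 values
Execution walk:
  settle_round([-3, -2, 4, -5, 4, 2, 2], 2) -> 5  [called from sum_active, line 10]
  sum_active([-3, -2, 4, -5, 4, 2, 2], 2) -> 0  [called from main, line 37]
  verify_load([-3, -2, 4, -5, 4, 2, 2]) -> 5  [called from main, line 39]
  derive_floor(0, 5) -> 15  [called from main, line 41]
Log origin:
  1: logged in main at line 36
  2: logged in sum_active at line 9
  3: logged in settle_round at line 2
  4: logged in settle_round at line 5
  5: logged in main at line 38
  6: logged in verify_load at line 15
  7-13: logged in verify_load at line 20
  14: logged in verify_load at line 21
  15: logged in main at line 40
  16: logged in derive_floor at line 25
A correct fix: line 12: replace `0` with `2`.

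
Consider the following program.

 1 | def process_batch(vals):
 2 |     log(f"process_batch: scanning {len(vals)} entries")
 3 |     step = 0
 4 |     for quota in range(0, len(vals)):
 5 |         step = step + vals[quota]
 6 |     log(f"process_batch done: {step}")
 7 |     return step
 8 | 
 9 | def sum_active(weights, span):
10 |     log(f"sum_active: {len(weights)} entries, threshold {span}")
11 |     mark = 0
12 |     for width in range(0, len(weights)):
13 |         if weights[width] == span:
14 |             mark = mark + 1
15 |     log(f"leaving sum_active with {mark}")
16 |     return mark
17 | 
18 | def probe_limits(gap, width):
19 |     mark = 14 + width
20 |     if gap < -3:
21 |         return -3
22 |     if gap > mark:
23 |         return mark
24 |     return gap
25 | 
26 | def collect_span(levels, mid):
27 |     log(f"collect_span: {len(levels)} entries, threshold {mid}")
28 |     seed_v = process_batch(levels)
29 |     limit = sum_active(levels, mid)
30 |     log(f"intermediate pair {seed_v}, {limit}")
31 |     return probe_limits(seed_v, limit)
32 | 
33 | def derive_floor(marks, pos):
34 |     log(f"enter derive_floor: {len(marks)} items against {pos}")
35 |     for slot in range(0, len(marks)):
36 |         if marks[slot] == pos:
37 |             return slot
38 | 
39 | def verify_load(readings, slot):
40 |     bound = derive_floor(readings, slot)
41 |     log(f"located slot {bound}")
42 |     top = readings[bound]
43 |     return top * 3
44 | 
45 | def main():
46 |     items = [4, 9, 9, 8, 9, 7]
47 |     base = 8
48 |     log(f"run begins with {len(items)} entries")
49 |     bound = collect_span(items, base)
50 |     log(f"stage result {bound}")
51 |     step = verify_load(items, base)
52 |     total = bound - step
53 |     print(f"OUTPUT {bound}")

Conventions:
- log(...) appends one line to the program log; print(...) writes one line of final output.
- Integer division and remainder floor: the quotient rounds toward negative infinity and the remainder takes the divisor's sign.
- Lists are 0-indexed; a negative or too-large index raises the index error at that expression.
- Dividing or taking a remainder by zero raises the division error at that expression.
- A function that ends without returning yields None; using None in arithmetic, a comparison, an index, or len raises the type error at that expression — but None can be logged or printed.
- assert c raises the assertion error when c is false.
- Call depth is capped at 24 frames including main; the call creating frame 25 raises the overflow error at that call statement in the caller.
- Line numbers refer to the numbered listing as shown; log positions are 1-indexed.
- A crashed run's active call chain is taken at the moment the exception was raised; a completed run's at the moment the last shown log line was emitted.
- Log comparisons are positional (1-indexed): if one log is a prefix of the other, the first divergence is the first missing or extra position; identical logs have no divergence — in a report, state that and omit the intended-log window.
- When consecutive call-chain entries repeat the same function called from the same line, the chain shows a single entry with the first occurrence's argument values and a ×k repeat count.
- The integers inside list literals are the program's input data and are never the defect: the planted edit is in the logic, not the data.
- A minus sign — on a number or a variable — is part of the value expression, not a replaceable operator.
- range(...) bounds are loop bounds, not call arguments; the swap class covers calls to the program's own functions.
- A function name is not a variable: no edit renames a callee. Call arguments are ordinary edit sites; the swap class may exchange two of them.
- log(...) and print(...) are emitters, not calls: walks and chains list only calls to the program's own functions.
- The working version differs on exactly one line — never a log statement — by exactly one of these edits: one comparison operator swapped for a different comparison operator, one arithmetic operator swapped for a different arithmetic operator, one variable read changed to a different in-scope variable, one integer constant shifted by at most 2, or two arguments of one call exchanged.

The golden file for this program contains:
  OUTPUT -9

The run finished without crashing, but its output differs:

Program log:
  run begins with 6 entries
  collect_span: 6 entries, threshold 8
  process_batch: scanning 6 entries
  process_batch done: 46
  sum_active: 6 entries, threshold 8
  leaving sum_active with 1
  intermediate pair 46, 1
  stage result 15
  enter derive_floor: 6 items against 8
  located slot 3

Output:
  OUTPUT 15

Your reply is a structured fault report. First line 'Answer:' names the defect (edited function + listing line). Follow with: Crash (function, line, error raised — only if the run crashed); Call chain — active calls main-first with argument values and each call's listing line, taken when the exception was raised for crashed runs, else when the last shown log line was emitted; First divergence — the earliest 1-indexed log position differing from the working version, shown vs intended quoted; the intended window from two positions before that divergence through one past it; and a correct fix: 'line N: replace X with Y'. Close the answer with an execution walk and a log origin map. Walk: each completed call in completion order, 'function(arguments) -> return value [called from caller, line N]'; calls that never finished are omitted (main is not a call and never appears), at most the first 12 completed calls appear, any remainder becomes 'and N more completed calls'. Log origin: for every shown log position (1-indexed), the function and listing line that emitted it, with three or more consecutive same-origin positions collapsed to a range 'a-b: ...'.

Answer: the defect is in main at line 53.
Core observation: No log line changed; the fault shows up purely in the output.
Call chain: main -> verify_load([4, 9, 9, 8, 9, 7], 8) (called at line 51).
First divergence: none — the logs agree in full.
Execution walk:
  process_batch([4, 9, 9, 8, 9, 7]) -> 46  [called from collect_span, line 28]
  sum_active([4, 9, 9, 8, 9, 7], 8) -> 1  [called from collect_span, line 29]
  probe_limits(46, 1) -> 15  [called from collect_span, line 31]
  collect_span([4, 9, 9, 8, 9, 7], 8) -> 15  [called from main, line 49]
  derive_floor([4, 9, 9, 8, 9, 7], 8) -> 3  [called from verify_load, line 40]
  verify_load([4, 9, 9, 8, 9, 7], 8) -> 24  [called from main, line 51]
Log line origins:
  1: logged in main at line 48
  2: logged in collect_span at line 27
  3: logged in process_batch at line 2
  4: logged in process_batch at line 6
  5: logged in sum_active at line 10
  6: logged in sum_active at line 15
  7: logged in collect_span at line 30
  8: logged in main at line 50
  9: logged in derive_floor at line 34
  10: logged in verify_load at line 41
A correct fix: line 53: replace `bound` with `total`.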